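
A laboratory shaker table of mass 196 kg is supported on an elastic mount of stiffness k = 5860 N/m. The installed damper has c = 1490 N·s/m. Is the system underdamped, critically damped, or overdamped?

underdamped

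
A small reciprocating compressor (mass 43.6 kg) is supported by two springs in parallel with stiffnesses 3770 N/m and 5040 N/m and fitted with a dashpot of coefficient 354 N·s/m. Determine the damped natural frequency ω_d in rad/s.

Parallel springs add: k_eq = 3770 + 5040 = 8810 N/m.
ω_n = √(k_eq/m) = √(8810/43.6) = 14.21 rad/s.
Critical damping c_c = 2√(k_eq·m) = 2√(8810 × 43.6) = 1240 N·s/m, so ζ = c/c_c = 354/1240 = 0.2856.
ω_d = ω_n√(1 − ζ²) = 14.21 × √(1 − 0.0816) = 13.62 rad/s.

13.6 rad/s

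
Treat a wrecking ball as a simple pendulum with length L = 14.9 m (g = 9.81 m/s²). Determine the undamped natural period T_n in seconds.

For a simple pendulum ω_n = √(g/L) = √(9.81/14.9) = √0.6584 = 0.8114 rad/s.
T_n = 2π/ω_n = 6.283/0.8114 = 7.744 s.

7.74 s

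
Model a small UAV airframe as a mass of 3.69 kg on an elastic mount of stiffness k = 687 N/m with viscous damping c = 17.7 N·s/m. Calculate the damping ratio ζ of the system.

ω_n = √(k/m) = √(687.0/3.69) = 13.64 rad/s.
Critical damping c_c = 2√(k·m) = 2√(687.0 × 3.69) = 100.7 N·s/m, so ζ = c/c_c = 17.7/100.7 = 0.1758.

0.176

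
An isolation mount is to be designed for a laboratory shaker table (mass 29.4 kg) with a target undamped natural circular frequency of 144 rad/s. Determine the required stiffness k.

k = m·ω_n² = 29.4 × 144.0² = 29.4 × 20740 = 609600 N/m.

610000 N/m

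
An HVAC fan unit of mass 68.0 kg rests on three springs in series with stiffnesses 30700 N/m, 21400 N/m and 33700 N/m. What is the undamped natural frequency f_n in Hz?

Series springs: 1/k_eq = 1/30700 + 1/21400 + 1/33700 = 0.0001090, so k_eq = 9176 N/m.
ω_n = √(k_eq/m) = √(9176/68.0) = √134.9 = 11.62 rad/s.
f_n = ω_n/(2π) = 11.62/6.283 = 1.849 Hz.

1.85 Hz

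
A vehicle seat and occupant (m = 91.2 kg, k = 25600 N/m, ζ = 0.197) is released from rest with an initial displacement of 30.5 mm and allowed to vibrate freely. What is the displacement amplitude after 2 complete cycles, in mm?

Logarithmic decrement δ = 2πζ/√(1 − ζ²) = 2π × 0.1970/√(1 − 0.0388) = 1.263.
After n cycles, x_n/x₀ = e^(−nδ), so x_2 = 30.5 × e^(−2 × 1.263) = 30.5 × 0.08005 = 2.442 mm.

2.44 mm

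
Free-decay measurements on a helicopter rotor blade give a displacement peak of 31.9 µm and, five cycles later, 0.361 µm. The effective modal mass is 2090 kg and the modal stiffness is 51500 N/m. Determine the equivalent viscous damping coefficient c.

2930 N·s/m

Logarithmic decrement δ = (1/n)·ln(x₀/x_n) = (1/5)·ln(31.9/0.361) = (1/5)·ln(88.37) = 0.8963.
ζ = δ/√(4π² + δ²) = 0.8963/√(39.48 + 0.803) = 0.8963/6.347 = 0.1412.
c = ζ · 2√(km) = 0.1412 × 2√(51500 × 2090) = 0.1412 × 20750 = 2930 N·s/m.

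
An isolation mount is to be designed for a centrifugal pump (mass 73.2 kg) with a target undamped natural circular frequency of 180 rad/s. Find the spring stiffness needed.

2370000 N/m

k = m·ω_n² = 73.2 × 180.0² = 73.2 × 32400 = 2372000 N/m.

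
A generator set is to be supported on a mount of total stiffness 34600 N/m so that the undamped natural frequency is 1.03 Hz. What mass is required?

ω_n = 2πf_n = 2π × 1.03 = 6.472 rad/s.
m = k/ω_n² = 34600/6.472² = 34600/41.88 = 826.1 kg.

826 kg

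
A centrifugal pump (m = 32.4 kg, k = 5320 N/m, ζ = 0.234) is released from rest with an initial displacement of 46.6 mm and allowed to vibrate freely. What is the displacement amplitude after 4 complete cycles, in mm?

0.110 mm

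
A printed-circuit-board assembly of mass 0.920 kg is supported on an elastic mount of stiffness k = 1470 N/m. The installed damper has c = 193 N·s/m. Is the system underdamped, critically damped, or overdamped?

overdamped

c_c = 2√(k·m) = 73.55 N·s/m; ζ = c/c_c = 193/73.55 = 2.62.
Since ζ > 1 the system is overdamped.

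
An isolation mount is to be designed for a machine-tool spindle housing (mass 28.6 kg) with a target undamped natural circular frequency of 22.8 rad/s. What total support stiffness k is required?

14900 N/m

k = m·ω_n² = 28.6 × 22.80² = 28.6 × 519.8 = 14870 N/m.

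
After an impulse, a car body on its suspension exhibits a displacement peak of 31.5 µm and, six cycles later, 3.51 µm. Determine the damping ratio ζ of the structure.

Logarithmic decrement δ = (1/n)·ln(x₀/x_n) = (1/6)·ln(31.5/3.51) = (1/6)·ln(8.974) = 0.3657.
ζ = δ/√(4π² + δ²) = 0.3657/√(39.48 + 0.134) = 0.3657/6.294 = 0.05811.

0.0581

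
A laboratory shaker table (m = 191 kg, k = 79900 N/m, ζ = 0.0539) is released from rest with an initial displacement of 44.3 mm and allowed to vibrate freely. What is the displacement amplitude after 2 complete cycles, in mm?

Logarithmic decrement δ = 2πζ/√(1 − ζ²) = 2π × 0.05390/√(1 − 0.00291) = 0.3392.
After n cycles, x_n/x₀ = e^(−nδ), so x_2 = 44.3 × e^(−2 × 0.3392) = 44.3 × 0.5075 = 22.48 mm.

22.5 mm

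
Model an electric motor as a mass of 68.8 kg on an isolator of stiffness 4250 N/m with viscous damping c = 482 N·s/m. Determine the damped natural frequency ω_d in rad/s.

7.04 rad/s

ω_n = √(k/m) = √(4250/68.8) = 7.860 rad/s.
Critical damping c_c = 2√(k·m) = 2√(4250 × 68.8) = 1081 N·s/m, so ζ = c/c_c = 482/1081 = 0.4457.
ω_d = ω_n√(1 − ζ²) = 7.860 × √(1 − 0.199) = 7.036 rad/s.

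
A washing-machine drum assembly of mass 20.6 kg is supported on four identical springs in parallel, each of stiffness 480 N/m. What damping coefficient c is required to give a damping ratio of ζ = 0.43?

Parallel springs add: k_eq = 4 × 480 = 1920 N/m.
c_c = 2√(k_eq·m) = 2√(1920 × 20.6) = 397.8 N·s/m.
c = ζ·c_c = 0.43 × 397.8 = 171.0 N·s/m.

171 N·s/m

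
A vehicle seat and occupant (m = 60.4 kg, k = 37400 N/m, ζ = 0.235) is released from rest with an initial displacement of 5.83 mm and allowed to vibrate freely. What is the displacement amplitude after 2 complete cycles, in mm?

Logarithmic decrement δ = 2πζ/√(1 − ζ²) = 2π × 0.2350/√(1 − 0.0552) = 1.519.
After n cycles, x_n/x₀ = e^(−nδ), so x_2 = 5.83 × e^(−2 × 1.519) = 5.83 × 0.04792 = 0.2794 mm.

0.279 mm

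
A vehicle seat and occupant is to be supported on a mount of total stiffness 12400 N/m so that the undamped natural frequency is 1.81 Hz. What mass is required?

95.9 kg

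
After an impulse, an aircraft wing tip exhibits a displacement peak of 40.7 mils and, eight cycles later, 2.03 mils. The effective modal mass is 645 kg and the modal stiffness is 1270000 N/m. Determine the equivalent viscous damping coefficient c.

3410 N·s/m

Logarithmic decrement δ = (1/n)·ln(x₀/x_n) = (1/8)·ln(40.7/2.03) = (1/8)·ln(20.05) = 0.3748.
ζ = δ/√(4π² + δ²) = 0.3748/√(39.48 + 0.140) = 0.3748/6.294 = 0.05954.
c = ζ · 2√(km) = 0.05954 × 2√(1270000 × 645) = 0.05954 × 57240 = 3408 N·s/m.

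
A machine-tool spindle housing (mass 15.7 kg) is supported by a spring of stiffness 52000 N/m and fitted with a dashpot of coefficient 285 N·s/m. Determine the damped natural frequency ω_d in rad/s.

56.8 rad/s

ω_n = √(k/m) = √(52000/15.7) = 57.55 rad/s.
Critical damping c_c = 2√(k·m) = 2√(52000 × 15.7) = 1807 N·s/m, so ζ = c/c_c = 285/1807 = 0.1577.
ω_d = ω_n√(1 − ζ²) = 57.55 × √(1 − 0.0249) = 56.83 rad/s.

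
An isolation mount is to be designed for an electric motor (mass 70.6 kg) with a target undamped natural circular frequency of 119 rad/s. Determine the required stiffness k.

k = m·ω_n² = 70.6 × 119.0² = 70.6 × 14160 = 999800 N/m.

1000000 N/m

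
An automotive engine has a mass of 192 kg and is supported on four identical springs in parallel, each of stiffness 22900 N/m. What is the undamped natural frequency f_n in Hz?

3.48 Hz

Parallel springs add: k_eq = 4 × 22900 = 91600 N/m.
ω_n = √(k_eq/m) = √(91600/192) = √477.1 = 21.84 rad/s.
f_n = ω_n/(2π) = 21.84/6.283 = 3.476 Hz.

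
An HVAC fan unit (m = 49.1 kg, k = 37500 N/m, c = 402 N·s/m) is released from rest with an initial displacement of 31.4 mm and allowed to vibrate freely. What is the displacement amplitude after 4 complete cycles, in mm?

0.728 mm

ζ = c/(2√(km)) = 402/(2√(37500 × 49.1)) = 402/2714 = 0.1481.
Logarithmic decrement δ = 2πζ/√(1 − ζ²) = 2π × 0.1481/√(1 − 0.0219) = 0.9411.
After n cycles, x_n/x₀ = e^(−nδ), so x_4 = 31.4 × e^(−4 × 0.9411) = 31.4 × 0.02318 = 0.7279 mm.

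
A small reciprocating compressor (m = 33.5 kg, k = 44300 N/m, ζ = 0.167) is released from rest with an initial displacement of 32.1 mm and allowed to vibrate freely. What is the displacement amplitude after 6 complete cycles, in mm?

0.0541 mm

Logarithmic decrement δ = 2πζ/√(1 − ζ²) = 2π × 0.1670/√(1 − 0.0279) = 1.064.
After n cycles, x_n/x₀ = e^(−nδ), so x_6 = 32.1 × e^(−6 × 1.064) = 32.1 × 0.001686 = 0.05412 mm.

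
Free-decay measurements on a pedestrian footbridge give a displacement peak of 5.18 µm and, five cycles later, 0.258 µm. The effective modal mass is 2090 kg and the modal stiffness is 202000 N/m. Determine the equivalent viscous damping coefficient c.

Logarithmic decrement δ = (1/n)·ln(x₀/x_n) = (1/5)·ln(5.18/0.258) = (1/5)·ln(20.08) = 0.5999.
ζ = δ/√(4π² + δ²) = 0.5999/√(39.48 + 0.360) = 0.5999/6.312 = 0.09505.
c = ζ · 2√(km) = 0.09505 × 2√(202000 × 2090) = 0.09505 × 41090 = 3906 N·s/m.

3910 N·s/m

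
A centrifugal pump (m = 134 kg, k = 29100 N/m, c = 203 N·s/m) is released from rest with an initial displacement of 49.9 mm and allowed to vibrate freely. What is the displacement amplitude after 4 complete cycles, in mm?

13.7 mm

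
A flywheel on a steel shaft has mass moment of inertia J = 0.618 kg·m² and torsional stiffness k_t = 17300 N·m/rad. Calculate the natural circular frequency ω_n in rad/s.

167 rad/s

ω_n = √(k_t/J) = √(17300/0.618) = √27990 = 167.3 rad/s.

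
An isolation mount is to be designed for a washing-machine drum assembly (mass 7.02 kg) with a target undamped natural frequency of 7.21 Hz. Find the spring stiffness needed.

ω_n = 2πf_n = 2π × 7.21 = 45.30 rad/s.
k = m·ω_n² = 7.02 × 45.30² = 7.02 × 2052 = 14410 N/m.

14400 N/m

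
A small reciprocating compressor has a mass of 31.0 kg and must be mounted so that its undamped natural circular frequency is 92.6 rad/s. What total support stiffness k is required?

266000 N/m

k = m·ω_n² = 31.0 × 92.60² = 31.0 × 8575 = 265800 N/m.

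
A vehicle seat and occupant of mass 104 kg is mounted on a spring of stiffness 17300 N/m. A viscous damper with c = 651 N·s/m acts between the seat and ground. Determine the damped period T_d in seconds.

ω_n = √(k/m) = √(17300/104) = 12.90 rad/s.
Critical damping c_c = 2√(k·m) = 2√(17300 × 104) = 2683 N·s/m, so ζ = c/c_c = 651/2683 = 0.2427.
ω_d = ω_n√(1 − ζ²) = 12.90 × √(1 − 0.0589) = 12.51 rad/s.
T_d = 2π/ω_d = 0.5022 s.

0.502 s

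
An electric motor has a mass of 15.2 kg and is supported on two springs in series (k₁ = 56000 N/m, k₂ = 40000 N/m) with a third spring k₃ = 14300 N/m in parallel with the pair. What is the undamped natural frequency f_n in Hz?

7.92 Hz

Series pair: k_s = k₁k₂/(k₁+k₂) = (56000)(40000)/(56000 + 40000) = 23330 N/m. In parallel with k₃: k_eq = 23330 + 14300 = 37630 N/m.
ω_n = √(k_eq/m) = √(37630/15.2) = √2476 = 49.76 rad/s.
f_n = ω_n/(2π) = 49.76/6.283 = 7.919 Hz.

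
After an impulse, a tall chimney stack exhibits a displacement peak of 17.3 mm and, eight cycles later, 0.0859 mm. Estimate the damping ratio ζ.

0.105

Logarithmic decrement δ = (1/n)·ln(x₀/x_n) = (1/8)·ln(17.3/0.0859) = (1/8)·ln(201.4) = 0.6632.
ζ = δ/√(4π² + δ²) = 0.6632/√(39.48 + 0.440) = 0.6632/6.318 = 0.1050.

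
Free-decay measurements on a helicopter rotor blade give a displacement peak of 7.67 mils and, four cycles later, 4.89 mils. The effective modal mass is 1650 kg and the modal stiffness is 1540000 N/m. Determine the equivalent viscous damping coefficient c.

1810 N·s/m

Logarithmic decrement δ = (1/n)·ln(x₀/x_n) = (1/4)·ln(7.67/4.89) = (1/4)·ln(1.569) = 0.1125.
ζ = δ/√(4π² + δ²) = 0.1125/√(39.48 + 0.0127) = 0.1125/6.284 = 0.01791.
c = ζ · 2√(km) = 0.01791 × 2√(1540000 × 1650) = 0.01791 × 100800 = 1805 N·s/m.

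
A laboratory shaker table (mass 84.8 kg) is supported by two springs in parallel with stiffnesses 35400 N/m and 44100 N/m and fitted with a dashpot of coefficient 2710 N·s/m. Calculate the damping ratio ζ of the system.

0.522

Parallel springs add: k_eq = 35400 + 44100 = 79500 N/m.
ω_n = √(k_eq/m) = √(79500/84.8) = 30.62 rad/s.
Critical damping c_c = 2√(k_eq·m) = 2√(79500 × 84.8) = 5193 N·s/m, so ζ = c/c_c = 2710/5193 = 0.5219.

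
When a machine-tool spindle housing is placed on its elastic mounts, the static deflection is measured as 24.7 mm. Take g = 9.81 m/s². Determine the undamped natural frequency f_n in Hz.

3.17 Hz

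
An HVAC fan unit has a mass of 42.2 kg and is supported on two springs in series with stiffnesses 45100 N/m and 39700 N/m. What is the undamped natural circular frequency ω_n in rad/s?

22.4 rad/s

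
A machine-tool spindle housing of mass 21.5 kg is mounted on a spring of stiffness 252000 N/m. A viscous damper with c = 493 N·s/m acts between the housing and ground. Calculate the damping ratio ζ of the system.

0.106

ω_n = √(k/m) = √(252000/21.5) = 108.3 rad/s.
Critical damping c_c = 2√(k·m) = 2√(252000 × 21.5) = 4655 N·s/m, so ζ = c/c_c = 493/4655 = 0.1059.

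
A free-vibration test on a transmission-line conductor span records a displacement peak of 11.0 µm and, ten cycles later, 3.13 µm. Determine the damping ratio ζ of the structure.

0.0200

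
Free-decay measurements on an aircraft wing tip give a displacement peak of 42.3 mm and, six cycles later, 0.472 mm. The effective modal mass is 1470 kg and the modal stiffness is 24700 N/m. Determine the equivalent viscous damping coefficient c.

1430 N·s/m

Logarithmic decrement δ = (1/n)·ln(x₀/x_n) = (1/6)·ln(42.3/0.472) = (1/6)·ln(89.62) = 0.7493.
ζ = δ/√(4π² + δ²) = 0.7493/√(39.48 + 0.561) = 0.7493/6.328 = 0.1184.
c = ζ · 2√(km) = 0.1184 × 2√(24700 × 1470) = 0.1184 × 12050 = 1427 N·s/m.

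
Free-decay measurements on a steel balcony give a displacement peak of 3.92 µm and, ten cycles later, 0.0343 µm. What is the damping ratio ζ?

0.0752

Logarithmic decrement δ = (1/n)·ln(x₀/x_n) = (1/10)·ln(3.92/0.0343) = (1/10)·ln(114.3) = 0.4739.
ζ = δ/√(4π² + δ²) = 0.4739/√(39.48 + 0.225) = 0.4739/6.301 = 0.07521.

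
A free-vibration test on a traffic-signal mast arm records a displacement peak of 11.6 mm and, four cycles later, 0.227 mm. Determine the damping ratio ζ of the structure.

Logarithmic decrement δ = (1/n)·ln(x₀/x_n) = (1/4)·ln(11.6/0.227) = (1/4)·ln(51.10) = 0.9835.
ζ = δ/√(4π² + δ²) = 0.9835/√(39.48 + 0.967) = 0.9835/6.360 = 0.1546.

0.155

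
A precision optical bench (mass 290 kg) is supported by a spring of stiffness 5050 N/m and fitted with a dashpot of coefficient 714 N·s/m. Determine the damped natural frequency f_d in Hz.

0.635 Hz

ω_n = √(k/m) = √(5050/290) = 4.173 rad/s.
Critical damping c_c = 2√(k·m) = 2√(5050 × 290) = 2420 N·s/m, so ζ = c/c_c = 714/2420 = 0.2950.
ω_d = ω_n√(1 − ζ²) = 4.173 × √(1 − 0.0870) = 3.987 rad/s.
f_d = ω_d/(2π) = 0.6346 Hz.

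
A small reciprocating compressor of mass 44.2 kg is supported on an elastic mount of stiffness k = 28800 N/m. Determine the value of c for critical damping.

2260 N·s/m

c_c = 2√(k·m) = 2√(28800 × 44.2) = 2 × 1128 = 2257 N·s/m.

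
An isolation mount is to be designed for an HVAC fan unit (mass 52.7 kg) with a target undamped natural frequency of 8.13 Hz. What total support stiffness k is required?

138000 N/m

ω_n = 2πf_n = 2π × 8.13 = 51.08 rad/s.
k = m·ω_n² = 52.7 × 51.08² = 52.7 × 2609 = 137500 N/m.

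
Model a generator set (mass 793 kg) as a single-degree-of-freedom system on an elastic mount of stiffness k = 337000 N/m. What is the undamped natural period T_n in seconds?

0.305 s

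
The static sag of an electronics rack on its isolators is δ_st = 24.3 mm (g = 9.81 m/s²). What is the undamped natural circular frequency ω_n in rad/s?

20.1 rad/s

ω_n = √(g/δ_st) = √(9.81/0.0243) = √403.7 = 20.09 rad/s.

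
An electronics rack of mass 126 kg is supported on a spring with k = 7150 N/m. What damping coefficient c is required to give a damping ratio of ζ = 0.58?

c_c = 2√(k·m) = 2√(7150 × 126) = 1898 N·s/m.
c = ζ·c_c = 0.58 × 1898 = 1101 N·s/m.

1100 N·s/m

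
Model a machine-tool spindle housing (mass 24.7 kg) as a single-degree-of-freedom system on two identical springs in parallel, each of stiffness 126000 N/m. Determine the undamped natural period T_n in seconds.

Parallel springs add: k_eq = 2 × 126000 = 252000 N/m.
ω_n = √(k_eq/m) = √(252000/24.7) = √10200 = 101.0 rad/s.
T_n = 2π/ω_n = 6.283/101.0 = 0.06221 s.

0.0622 s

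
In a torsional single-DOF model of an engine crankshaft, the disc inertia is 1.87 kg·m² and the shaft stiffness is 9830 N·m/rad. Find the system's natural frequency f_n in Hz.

ω_n = √(k_t/J) = √(9830/1.87) = √5257 = 72.50 rad/s.
f_n = ω_n/(2π) = 72.50/6.283 = 11.54 Hz.

11.5 Hz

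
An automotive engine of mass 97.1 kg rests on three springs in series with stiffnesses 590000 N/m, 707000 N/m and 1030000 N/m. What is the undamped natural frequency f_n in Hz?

Series springs: 1/k_eq = 1/590000 + 1/707000 + 1/1030000 = 4.080×10^-6, so k_eq = 245100 N/m.
ω_n = √(k_eq/m) = √(245100/97.1) = √2524 = 50.24 rad/s.
f_n = ω_n/(2π) = 50.24/6.283 = 7.996 Hz.

8.00 Hz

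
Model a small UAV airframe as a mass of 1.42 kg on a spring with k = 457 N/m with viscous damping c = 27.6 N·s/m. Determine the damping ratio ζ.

0.542

ω_n = √(k/m) = √(457.0/1.42) = 17.94 rad/s.
Critical damping c_c = 2√(k·m) = 2√(457.0 × 1.42) = 50.95 N·s/m, so ζ = c/c_c = 27.6/50.95 = 0.5417.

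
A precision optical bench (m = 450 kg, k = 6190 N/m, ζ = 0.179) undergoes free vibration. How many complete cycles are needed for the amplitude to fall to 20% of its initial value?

Logarithmic decrement δ = 2πζ/√(1 − ζ²) = 2π × 0.1790/√(1 − 0.0320) = 1.143.
x_n/x₀ = e^(−nδ) ≤ 0.2; take ln: n ≥ ln(1/0.2)/δ = 1.609/1.143 = 1.408.
So 2 complete cycles are required.

2 cycles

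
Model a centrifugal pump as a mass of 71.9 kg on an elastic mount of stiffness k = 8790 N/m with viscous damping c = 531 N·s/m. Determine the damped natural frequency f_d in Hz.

1.66 Hz

ω_n = √(k/m) = √(8790/71.9) = 11.06 rad/s.
Critical damping c_c = 2√(k·m) = 2√(8790 × 71.9) = 1590 N·s/m, so ζ = c/c_c = 531/1590 = 0.3340.
ω_d = ω_n√(1 − ζ²) = 11.06 × √(1 − 0.112) = 10.42 rad/s.
f_d = ω_d/(2π) = 1.659 Hz.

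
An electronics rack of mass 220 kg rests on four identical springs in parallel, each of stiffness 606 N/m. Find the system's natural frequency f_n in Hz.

0.528 Hz

Parallel springs add: k_eq = 4 × 606 = 2424 N/m.
ω_n = √(k_eq/m) = √(2424/220) = √11.02 = 3.319 rad/s.
f_n = ω_n/(2π) = 3.319/6.283 = 0.5283 Hz.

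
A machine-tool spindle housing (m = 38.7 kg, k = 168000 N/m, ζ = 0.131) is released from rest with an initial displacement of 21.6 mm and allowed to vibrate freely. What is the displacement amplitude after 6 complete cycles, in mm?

0.148 mm

Logarithmic decrement δ = 2πζ/√(1 − ζ²) = 2π × 0.1310/√(1 − 0.0172) = 0.8303.
After n cycles, x_n/x₀ = e^(−nδ), so x_6 = 21.6 × e^(−6 × 0.8303) = 21.6 × 0.006864 = 0.1483 mm.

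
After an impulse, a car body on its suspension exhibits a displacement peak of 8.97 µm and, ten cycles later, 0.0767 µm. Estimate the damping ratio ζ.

0.0756

Logarithmic decrement δ = (1/n)·ln(x₀/x_n) = (1/10)·ln(8.97/0.0767) = (1/10)·ln(116.9) = 0.4762.
ζ = δ/√(4π² + δ²) = 0.4762/√(39.48 + 0.227) = 0.4762/6.301 = 0.07557.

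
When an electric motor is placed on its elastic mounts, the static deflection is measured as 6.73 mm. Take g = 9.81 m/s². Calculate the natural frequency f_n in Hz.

6.08 Hz

ω_n = √(g/δ_st) = √(9.81/0.00673) = √1458 = 38.18 rad/s.
f_n = ω_n/(2π) = 38.18/6.283 = 6.076 Hz.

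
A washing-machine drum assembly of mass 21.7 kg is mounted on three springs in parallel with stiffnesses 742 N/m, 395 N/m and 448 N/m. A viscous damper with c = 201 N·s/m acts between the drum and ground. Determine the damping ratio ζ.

0.542

Parallel springs add: k_eq = 742 + 395 + 448 = 1585 N/m.
ω_n = √(k_eq/m) = √(1585/21.7) = 8.546 rad/s.
Critical damping c_c = 2√(k_eq·m) = 2√(1585 × 21.7) = 370.9 N·s/m, so ζ = c/c_c = 201/370.9 = 0.5419.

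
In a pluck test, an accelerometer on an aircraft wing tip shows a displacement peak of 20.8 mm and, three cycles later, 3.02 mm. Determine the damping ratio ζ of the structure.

Logarithmic decrement δ = (1/n)·ln(x₀/x_n) = (1/3)·ln(20.8/3.02) = (1/3)·ln(6.887) = 0.6432.
ζ = δ/√(4π² + δ²) = 0.6432/√(39.48 + 0.414) = 0.6432/6.316 = 0.1018.

0.102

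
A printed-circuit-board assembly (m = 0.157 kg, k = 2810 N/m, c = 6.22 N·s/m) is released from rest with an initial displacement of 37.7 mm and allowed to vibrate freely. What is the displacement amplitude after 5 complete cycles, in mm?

0.342 mm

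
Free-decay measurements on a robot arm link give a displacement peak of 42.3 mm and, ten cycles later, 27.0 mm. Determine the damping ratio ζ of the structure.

0.00715

Logarithmic decrement δ = (1/n)·ln(x₀/x_n) = (1/10)·ln(42.3/27.0) = (1/10)·ln(1.567) = 0.04490.
ζ = δ/√(4π² + δ²) = 0.04490/√(39.48 + 0.00202) = 0.04490/6.283 = 0.007145.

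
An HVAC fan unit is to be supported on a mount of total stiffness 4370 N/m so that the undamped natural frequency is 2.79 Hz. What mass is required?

ω_n = 2πf_n = 2π × 2.79 = 17.53 rad/s.
m = k/ω_n² = 4370/17.53² = 4370/307.3 = 14.22 kg.

14.2 kg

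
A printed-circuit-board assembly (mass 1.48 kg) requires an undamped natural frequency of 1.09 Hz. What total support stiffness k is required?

69.4 N/m

ω_n = 2πf_n = 2π × 1.09 = 6.849 rad/s.
k = m·ω_n² = 1.48 × 6.849² = 1.48 × 46.90 = 69.42 N/m.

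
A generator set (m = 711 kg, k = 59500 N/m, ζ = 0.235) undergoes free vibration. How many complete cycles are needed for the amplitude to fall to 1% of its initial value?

4 cycles

Logarithmic decrement δ = 2πζ/√(1 − ζ²) = 2π × 0.2350/√(1 − 0.0552) = 1.519.
x_n/x₀ = e^(−nδ) ≤ 0.01; take ln: n ≥ ln(1/0.01)/δ = 4.605/1.519 = 3.032.
So 4 complete cycles are required.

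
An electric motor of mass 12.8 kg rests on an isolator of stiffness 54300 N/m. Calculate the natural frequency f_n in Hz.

10.4 Hz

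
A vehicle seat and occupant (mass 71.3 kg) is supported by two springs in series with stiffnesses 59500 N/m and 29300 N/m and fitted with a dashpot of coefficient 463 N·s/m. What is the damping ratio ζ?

0.196

Series springs: 1/k_eq = 1/59500 + 1/29300 = 5.094×10^-5, so k_eq = 19630 N/m.
ω_n = √(k_eq/m) = √(19630/71.3) = 16.59 rad/s.
Critical damping c_c = 2√(k_eq·m) = 2√(19630 × 71.3) = 2366 N·s/m, so ζ = c/c_c = 463/2366 = 0.1957.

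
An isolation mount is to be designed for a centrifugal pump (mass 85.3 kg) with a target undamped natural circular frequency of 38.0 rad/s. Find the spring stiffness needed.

123000 N/m

k = m·ω_n² = 85.3 × 38.00² = 85.3 × 1444 = 123200 N/m.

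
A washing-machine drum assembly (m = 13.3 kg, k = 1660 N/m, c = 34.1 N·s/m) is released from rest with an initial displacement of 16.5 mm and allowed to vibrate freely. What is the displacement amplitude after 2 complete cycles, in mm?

ζ = c/(2√(km)) = 34.1/(2√(1660 × 13.3)) = 34.1/297.2 = 0.1147.
Logarithmic decrement δ = 2πζ/√(1 − ζ²) = 2π × 0.1147/√(1 − 0.0132) = 0.7258.
After n cycles, x_n/x₀ = e^(−nδ), so x_2 = 16.5 × e^(−2 × 0.7258) = 16.5 × 0.2342 = 3.864 mm.

3.86 mm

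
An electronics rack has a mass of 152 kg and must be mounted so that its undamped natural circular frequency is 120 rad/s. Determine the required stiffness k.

2190000 N/m

k = m·ω_n² = 152 × 120.0² = 152 × 14400 = 2189000 N/m.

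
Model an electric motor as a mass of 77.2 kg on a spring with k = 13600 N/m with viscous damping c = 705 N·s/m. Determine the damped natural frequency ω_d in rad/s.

12.5 rad/s

ω_n = √(k/m) = √(13600/77.2) = 13.27 rad/s.
Critical damping c_c = 2√(k·m) = 2√(13600 × 77.2) = 2049 N·s/m, so ζ = c/c_c = 705/2049 = 0.3440.
ω_d = ω_n√(1 − ζ²) = 13.27 × √(1 − 0.118) = 12.46 rad/s.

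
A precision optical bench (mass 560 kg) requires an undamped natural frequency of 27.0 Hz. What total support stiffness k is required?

16100000 N/m

ω_n = 2πf_n = 2π × 27.0 = 169.6 rad/s.
k = m·ω_n² = 560 × 169.6² = 560 × 28780 = 16120000 N/m.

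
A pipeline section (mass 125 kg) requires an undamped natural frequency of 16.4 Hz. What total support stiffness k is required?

1330000 N/m

ω_n = 2πf_n = 2π × 16.4 = 103.0 rad/s.
k = m·ω_n² = 125 × 103.0² = 125 × 10620 = 1327000 N/m.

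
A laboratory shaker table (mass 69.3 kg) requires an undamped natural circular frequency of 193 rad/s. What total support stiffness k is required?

2580000 N/m

k = m·ω_n² = 69.3 × 193.0² = 69.3 × 37250 = 2581000 N/m.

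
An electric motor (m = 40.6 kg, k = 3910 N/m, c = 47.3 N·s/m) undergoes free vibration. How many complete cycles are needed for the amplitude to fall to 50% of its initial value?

2 cycles

ζ = c/(2√(km)) = 47.3/(2√(3910 × 40.6)) = 47.3/796.9 = 0.05936.
Logarithmic decrement δ = 2πζ/√(1 − ζ²) = 2π × 0.05936/√(1 − 0.00352) = 0.3736.
x_n/x₀ = e^(−nδ) ≤ 0.5; take ln: n ≥ ln(1/0.5)/δ = 0.6931/0.3736 = 1.855.
So 2 complete cycles are required.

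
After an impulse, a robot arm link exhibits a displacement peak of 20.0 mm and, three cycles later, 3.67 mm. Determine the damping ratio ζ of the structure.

Logarithmic decrement δ = (1/n)·ln(x₀/x_n) = (1/3)·ln(20.0/3.67) = (1/3)·ln(5.450) = 0.5652.
ζ = δ/√(4π² + δ²) = 0.5652/√(39.48 + 0.319) = 0.5652/6.309 = 0.08959.

0.0896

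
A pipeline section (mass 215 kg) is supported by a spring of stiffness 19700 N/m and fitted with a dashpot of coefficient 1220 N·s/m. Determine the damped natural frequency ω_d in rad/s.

9.14 rad/s

ω_n = √(k/m) = √(19700/215) = 9.572 rad/s.
Critical damping c_c = 2√(k·m) = 2√(19700 × 215) = 4116 N·s/m, so ζ = c/c_c = 1220/4116 = 0.2964.
ω_d = ω_n√(1 − ζ²) = 9.572 × √(1 − 0.0879) = 9.142 rad/s.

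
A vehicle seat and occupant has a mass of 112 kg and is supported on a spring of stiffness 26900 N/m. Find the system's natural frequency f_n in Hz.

ω_n = √(k/m) = √(26900/112) = √240.2 = 15.50 rad/s.
f_n = ω_n/(2π) = 15.50/6.283 = 2.467 Hz.

2.47 Hz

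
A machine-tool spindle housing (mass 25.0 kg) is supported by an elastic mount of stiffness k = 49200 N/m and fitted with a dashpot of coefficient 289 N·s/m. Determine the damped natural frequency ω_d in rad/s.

ω_n = √(k/m) = √(49200/25.0) = 44.36 rad/s.
Critical damping c_c = 2√(k·m) = 2√(49200 × 25.0) = 2218 N·s/m, so ζ = c/c_c = 289/2218 = 0.1303.
ω_d = ω_n√(1 − ζ²) = 44.36 × √(1 − 0.0170) = 43.98 rad/s.

44.0 rad/s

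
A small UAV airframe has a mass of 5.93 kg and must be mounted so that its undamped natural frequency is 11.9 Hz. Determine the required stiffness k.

ω_n = 2πf_n = 2π × 11.9 = 74.77 rad/s.
k = m·ω_n² = 5.93 × 74.77² = 5.93 × 5591 = 33150 N/m.

33200 N/m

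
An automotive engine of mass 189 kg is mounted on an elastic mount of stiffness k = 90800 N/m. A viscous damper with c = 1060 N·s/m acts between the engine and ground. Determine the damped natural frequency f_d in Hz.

ω_n = √(k/m) = √(90800/189) = 21.92 rad/s.
Critical damping c_c = 2√(k·m) = 2√(90800 × 189) = 8285 N·s/m, so ζ = c/c_c = 1060/8285 = 0.1279.
ω_d = ω_n√(1 − ζ²) = 21.92 × √(1 − 0.0164) = 21.74 rad/s.
f_d = ω_d/(2π) = 3.460 Hz.

3.46 Hz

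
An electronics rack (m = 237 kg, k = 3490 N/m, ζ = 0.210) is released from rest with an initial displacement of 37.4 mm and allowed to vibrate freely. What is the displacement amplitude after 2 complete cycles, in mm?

2.52 mm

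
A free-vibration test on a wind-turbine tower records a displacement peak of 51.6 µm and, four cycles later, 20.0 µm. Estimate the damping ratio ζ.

Logarithmic decrement δ = (1/n)·ln(x₀/x_n) = (1/4)·ln(51.6/20.0) = (1/4)·ln(2.580) = 0.2369.
ζ = δ/√(4π² + δ²) = 0.2369/√(39.48 + 0.0561) = 0.2369/6.288 = 0.03768.

0.0377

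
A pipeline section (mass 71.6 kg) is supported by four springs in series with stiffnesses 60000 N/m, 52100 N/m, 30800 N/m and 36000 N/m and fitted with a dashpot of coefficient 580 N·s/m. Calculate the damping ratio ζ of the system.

Series springs: 1/k_eq = 1/60000 + 1/52100 + 1/30800 + 1/36000 = 9.611×10^-5, so k_eq = 10410 N/m.
ω_n = √(k_eq/m) = √(10410/71.6) = 12.06 rad/s.
Critical damping c_c = 2√(k_eq·m) = 2√(10410 × 71.6) = 1726 N·s/m, so ζ = c/c_c = 580/1726 = 0.3360.

0.336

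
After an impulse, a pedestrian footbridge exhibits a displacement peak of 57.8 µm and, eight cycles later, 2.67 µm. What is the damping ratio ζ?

0.0611

Logarithmic decrement δ = (1/n)·ln(x₀/x_n) = (1/8)·ln(57.8/2.67) = (1/8)·ln(21.65) = 0.3844.
ζ = δ/√(4π² + δ²) = 0.3844/√(39.48 + 0.148) = 0.3844/6.295 = 0.06106.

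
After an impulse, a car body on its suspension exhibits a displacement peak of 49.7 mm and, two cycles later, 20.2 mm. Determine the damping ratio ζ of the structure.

0.0715

Logarithmic decrement δ = (1/n)·ln(x₀/x_n) = (1/2)·ln(49.7/20.2) = (1/2)·ln(2.460) = 0.4502.
ζ = δ/√(4π² + δ²) = 0.4502/√(39.48 + 0.203) = 0.4502/6.299 = 0.07146.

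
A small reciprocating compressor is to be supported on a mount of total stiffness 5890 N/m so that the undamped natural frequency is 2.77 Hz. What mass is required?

19.4 kg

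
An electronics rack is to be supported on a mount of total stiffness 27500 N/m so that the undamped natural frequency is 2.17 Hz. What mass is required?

ω_n = 2πf_n = 2π × 2.17 = 13.63 rad/s.
m = k/ω_n² = 27500/13.63² = 27500/185.9 = 147.9 kg.

148 kg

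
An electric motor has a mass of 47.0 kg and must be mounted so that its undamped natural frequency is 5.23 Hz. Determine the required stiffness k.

ω_n = 2πf_n = 2π × 5.23 = 32.86 rad/s.
k = m·ω_n² = 47.0 × 32.86² = 47.0 × 1080 = 50750 N/m.

50800 N/m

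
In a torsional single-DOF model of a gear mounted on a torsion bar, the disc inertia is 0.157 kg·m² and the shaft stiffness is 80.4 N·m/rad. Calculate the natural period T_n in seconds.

ω_n = √(k_t/J) = √(80.4/0.157) = √512.1 = 22.63 rad/s.
T_n = 2π/ω_n = 6.283/22.63 = 0.2777 s.

0.278 s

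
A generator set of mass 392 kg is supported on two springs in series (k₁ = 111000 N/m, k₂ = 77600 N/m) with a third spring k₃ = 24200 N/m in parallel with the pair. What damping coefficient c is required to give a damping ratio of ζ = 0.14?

1470 N·s/m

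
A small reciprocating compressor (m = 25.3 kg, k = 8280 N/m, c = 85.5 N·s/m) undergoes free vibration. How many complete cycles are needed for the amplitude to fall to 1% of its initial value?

8 cycles

ζ = c/(2√(km)) = 85.5/(2√(8280 × 25.3)) = 85.5/915.4 = 0.09340.
Logarithmic decrement δ = 2πζ/√(1 − ζ²) = 2π × 0.09340/√(1 − 0.00872) = 0.5894.
x_n/x₀ = e^(−nδ) ≤ 0.01; take ln: n ≥ ln(1/0.01)/δ = 4.605/0.5894 = 7.813.
So 8 complete cycles are required.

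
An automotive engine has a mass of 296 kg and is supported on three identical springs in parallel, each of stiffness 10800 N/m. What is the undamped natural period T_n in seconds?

0.601 s

Parallel springs add: k_eq = 3 × 10800 = 32400 N/m.
ω_n = √(k_eq/m) = √(32400/296) = √109.5 = 10.46 rad/s.
T_n = 2π/ω_n = 6.283/10.46 = 0.6006 s.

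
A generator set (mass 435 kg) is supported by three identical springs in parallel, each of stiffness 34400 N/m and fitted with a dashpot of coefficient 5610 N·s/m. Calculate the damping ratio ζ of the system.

0.419

Parallel springs add: k_eq = 3 × 34400 = 103200 N/m.
ω_n = √(k_eq/m) = √(103200/435) = 15.40 rad/s.
Critical damping c_c = 2√(k_eq·m) = 2√(103200 × 435) = 13400 N·s/m, so ζ = c/c_c = 5610/13400 = 0.4186.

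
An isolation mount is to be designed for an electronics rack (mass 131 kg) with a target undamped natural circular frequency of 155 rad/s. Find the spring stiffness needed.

3150000 N/m

k = m·ω_n² = 131 × 155.0² = 131 × 24020 = 3147000 N/m.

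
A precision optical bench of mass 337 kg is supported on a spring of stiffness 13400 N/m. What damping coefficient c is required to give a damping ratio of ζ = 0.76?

3230 N·s/m

c_c = 2√(k·m) = 2√(13400 × 337) = 4250 N·s/m.
c = ζ·c_c = 0.76 × 4250 = 3230 N·s/m.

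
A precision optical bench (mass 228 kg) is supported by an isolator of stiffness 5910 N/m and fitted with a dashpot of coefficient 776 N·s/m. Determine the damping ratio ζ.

0.334

ω_n = √(k/m) = √(5910/228) = 5.091 rad/s.
Critical damping c_c = 2√(k·m) = 2√(5910 × 228) = 2322 N·s/m, so ζ = c/c_c = 776/2322 = 0.3342.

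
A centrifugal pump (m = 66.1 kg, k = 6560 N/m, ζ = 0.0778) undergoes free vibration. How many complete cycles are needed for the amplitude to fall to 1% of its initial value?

10 cycles

Logarithmic decrement δ = 2πζ/√(1 − ζ²) = 2π × 0.07780/√(1 − 0.00605) = 0.4903.
x_n/x₀ = e^(−nδ) ≤ 0.01; take ln: n ≥ ln(1/0.01)/δ = 4.605/0.4903 = 9.392.
So 10 complete cycles are required.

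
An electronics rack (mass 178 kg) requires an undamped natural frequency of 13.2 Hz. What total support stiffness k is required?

1220000 N/m

ω_n = 2πf_n = 2π × 13.2 = 82.94 rad/s.
k = m·ω_n² = 178 × 82.94² = 178 × 6879 = 1224000 N/m.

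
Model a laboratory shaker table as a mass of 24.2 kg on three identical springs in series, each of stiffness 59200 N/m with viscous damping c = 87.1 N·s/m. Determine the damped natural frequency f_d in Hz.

Series springs: 1/k_eq = 3/59200, so k_eq = 59200/3 = 19730 N/m.
ω_n = √(k_eq/m) = √(19730/24.2) = 28.56 rad/s.
Critical damping c_c = 2√(k_eq·m) = 2√(19730 × 24.2) = 1382 N·s/m, so ζ = c/c_c = 87.1/1382 = 0.06302.
ω_d = ω_n√(1 − ζ²) = 28.56 × √(1 − 0.00397) = 28.50 rad/s.
f_d = ω_d/(2π) = 4.536 Hz.

4.54 Hz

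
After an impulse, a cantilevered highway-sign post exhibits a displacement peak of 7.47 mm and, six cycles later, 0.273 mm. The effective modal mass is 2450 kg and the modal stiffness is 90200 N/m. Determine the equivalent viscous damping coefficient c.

Logarithmic decrement δ = (1/n)·ln(x₀/x_n) = (1/6)·ln(7.47/0.273) = (1/6)·ln(27.36) = 0.5515.
ζ = δ/√(4π² + δ²) = 0.5515/√(39.48 + 0.304) = 0.5515/6.307 = 0.08744.
c = ζ · 2√(km) = 0.08744 × 2√(90200 × 2450) = 0.08744 × 29730 = 2600 N·s/m.

2600 N·s/m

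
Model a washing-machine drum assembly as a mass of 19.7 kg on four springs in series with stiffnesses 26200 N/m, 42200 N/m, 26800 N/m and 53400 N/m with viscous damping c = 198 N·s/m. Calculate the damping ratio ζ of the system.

0.242

Series springs: 1/k_eq = 1/26200 + 1/42200 + 1/26800 + 1/53400 = 0.0001179, so k_eq = 8481 N/m.
ω_n = √(k_eq/m) = √(8481/19.7) = 20.75 rad/s.
Critical damping c_c = 2√(k_eq·m) = 2√(8481 × 19.7) = 817.5 N·s/m, so ζ = c/c_c = 198/817.5 = 0.2422.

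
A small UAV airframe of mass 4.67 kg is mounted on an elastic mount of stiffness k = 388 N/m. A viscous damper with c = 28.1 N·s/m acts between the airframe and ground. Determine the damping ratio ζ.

ω_n = √(k/m) = √(388.0/4.67) = 9.115 rad/s.
Critical damping c_c = 2√(k·m) = 2√(388.0 × 4.67) = 85.13 N·s/m, so ζ = c/c_c = 28.1/85.13 = 0.3301.

0.330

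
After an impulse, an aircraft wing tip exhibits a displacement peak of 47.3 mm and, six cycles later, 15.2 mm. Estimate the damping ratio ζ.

0.0301

Logarithmic decrement δ = (1/n)·ln(x₀/x_n) = (1/6)·ln(47.3/15.2) = (1/6)·ln(3.112) = 0.1892.
ζ = δ/√(4π² + δ²) = 0.1892/√(39.48 + 0.0358) = 0.1892/6.286 = 0.03010.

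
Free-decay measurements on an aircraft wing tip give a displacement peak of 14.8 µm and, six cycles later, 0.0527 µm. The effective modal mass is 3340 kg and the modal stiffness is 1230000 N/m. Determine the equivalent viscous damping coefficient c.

19000 N·s/m

Logarithmic decrement δ = (1/n)·ln(x₀/x_n) = (1/6)·ln(14.8/0.0527) = (1/6)·ln(280.8) = 0.9396.
ζ = δ/√(4π² + δ²) = 0.9396/√(39.48 + 0.883) = 0.9396/6.353 = 0.1479.
c = ζ · 2√(km) = 0.1479 × 2√(1230000 × 3340) = 0.1479 × 128200 = 18960 N·s/m.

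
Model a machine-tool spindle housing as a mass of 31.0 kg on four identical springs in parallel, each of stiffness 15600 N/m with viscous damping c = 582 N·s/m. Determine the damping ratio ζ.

Parallel springs add: k_eq = 4 × 15600 = 62400 N/m.
ω_n = √(k_eq/m) = √(62400/31.0) = 44.87 rad/s.
Critical damping c_c = 2√(k_eq·m) = 2√(62400 × 31.0) = 2782 N·s/m, so ζ = c/c_c = 582/2782 = 0.2092.

0.209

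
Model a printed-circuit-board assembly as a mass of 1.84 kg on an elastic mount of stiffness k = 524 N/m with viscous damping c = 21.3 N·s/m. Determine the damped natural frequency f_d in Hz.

ω_n = √(k/m) = √(524.0/1.84) = 16.88 rad/s.
Critical damping c_c = 2√(k·m) = 2√(524.0 × 1.84) = 62.10 N·s/m, so ζ = c/c_c = 21.3/62.10 = 0.3430.
ω_d = ω_n√(1 − ζ²) = 16.88 × √(1 − 0.118) = 15.85 rad/s.
f_d = ω_d/(2π) = 2.523 Hz.

2.52 Hz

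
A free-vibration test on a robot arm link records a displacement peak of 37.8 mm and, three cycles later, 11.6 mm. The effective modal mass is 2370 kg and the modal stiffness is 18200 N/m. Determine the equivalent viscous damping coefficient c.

Logarithmic decrement δ = (1/n)·ln(x₀/x_n) = (1/3)·ln(37.8/11.6) = (1/3)·ln(3.259) = 0.3938.
ζ = δ/√(4π² + δ²) = 0.3938/√(39.48 + 0.155) = 0.3938/6.296 = 0.06255.
c = ζ · 2√(km) = 0.06255 × 2√(18200 × 2370) = 0.06255 × 13140 = 821.6 N·s/m.

822 N·s/m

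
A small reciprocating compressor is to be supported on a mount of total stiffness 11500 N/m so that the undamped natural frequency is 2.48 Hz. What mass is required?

ω_n = 2πf_n = 2π × 2.48 = 15.58 rad/s.
m = k/ω_n² = 11500/15.58² = 11500/242.8 = 47.36 kg.

47.4 kg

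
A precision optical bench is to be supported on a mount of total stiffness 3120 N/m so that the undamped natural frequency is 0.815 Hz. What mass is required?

ω_n = 2πf_n = 2π × 0.815 = 5.121 rad/s.
m = k/ω_n² = 3120/5.121² = 3120/26.22 = 119.0 kg.

119 kg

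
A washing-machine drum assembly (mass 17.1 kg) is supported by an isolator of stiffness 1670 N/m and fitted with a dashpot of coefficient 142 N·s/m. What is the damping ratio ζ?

ω_n = √(k/m) = √(1670/17.1) = 9.882 rad/s.
Critical damping c_c = 2√(k·m) = 2√(1670 × 17.1) = 338.0 N·s/m, so ζ = c/c_c = 142/338.0 = 0.4201.

0.420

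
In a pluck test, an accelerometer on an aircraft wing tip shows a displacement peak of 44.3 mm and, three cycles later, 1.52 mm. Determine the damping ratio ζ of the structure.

Logarithmic decrement δ = (1/n)·ln(x₀/x_n) = (1/3)·ln(44.3/1.52) = (1/3)·ln(29.14) = 1.124.
ζ = δ/√(4π² + δ²) = 1.124/√(39.48 + 1.26) = 1.124/6.383 = 0.1761.

0.176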